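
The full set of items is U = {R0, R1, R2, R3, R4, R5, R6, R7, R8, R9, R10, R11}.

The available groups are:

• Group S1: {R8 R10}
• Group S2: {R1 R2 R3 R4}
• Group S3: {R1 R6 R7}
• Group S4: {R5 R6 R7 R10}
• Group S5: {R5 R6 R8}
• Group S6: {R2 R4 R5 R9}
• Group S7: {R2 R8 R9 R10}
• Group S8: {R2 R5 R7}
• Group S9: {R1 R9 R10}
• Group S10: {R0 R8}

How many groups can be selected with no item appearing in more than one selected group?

S3, S6, S10 are pairwise disjoint (S3={R1,R6,R7}; S6={R2,R4,R5,R9}; S10={R0,R8}).
Every remaining group overlaps one of these, and no 4 of the listed groups are pairwise disjoint, so 3 is the maximum.

3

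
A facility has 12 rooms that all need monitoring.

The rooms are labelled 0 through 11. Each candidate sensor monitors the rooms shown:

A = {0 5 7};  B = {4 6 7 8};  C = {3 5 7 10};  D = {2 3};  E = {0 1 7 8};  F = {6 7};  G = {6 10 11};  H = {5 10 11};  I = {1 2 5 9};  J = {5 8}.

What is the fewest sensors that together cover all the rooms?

5

B and C and E and H and I together: B ∪ C ∪ E ∪ H ∪ I = {0, 1, 2, 3, 4, 5, 6, 7, 8, 9, 10, 11} — every room is covered.
No 4 of the 10 sensors cover everything (all 210 combinations miss at least one room), so 5 is optimal.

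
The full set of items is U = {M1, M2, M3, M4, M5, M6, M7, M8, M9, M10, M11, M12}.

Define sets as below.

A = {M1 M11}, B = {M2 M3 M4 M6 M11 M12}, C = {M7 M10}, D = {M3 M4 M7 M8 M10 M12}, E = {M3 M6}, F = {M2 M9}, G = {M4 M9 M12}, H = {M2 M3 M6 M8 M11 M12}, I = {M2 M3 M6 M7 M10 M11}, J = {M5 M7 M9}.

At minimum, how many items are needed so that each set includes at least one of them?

Take T = {M1, M3, M9, M10}. Each listed set contains at least one of these, so T is a hitting set of size 4.
The sets A, C, E, G are pairwise disjoint, so any hitting set needs a separate item for each — at least 4. Hence 4 is optimal.

4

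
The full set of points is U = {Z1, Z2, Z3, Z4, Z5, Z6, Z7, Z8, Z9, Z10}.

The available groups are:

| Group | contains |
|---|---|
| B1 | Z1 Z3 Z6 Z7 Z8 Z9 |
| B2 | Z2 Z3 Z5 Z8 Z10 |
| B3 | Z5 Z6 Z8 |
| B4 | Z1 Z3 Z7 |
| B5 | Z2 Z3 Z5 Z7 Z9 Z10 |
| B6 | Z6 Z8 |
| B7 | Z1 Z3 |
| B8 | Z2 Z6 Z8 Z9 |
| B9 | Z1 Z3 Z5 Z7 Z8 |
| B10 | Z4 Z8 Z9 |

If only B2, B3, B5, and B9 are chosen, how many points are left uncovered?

Union of B2, B3, B5, B9 = {Z1, Z2, Z3, Z5, Z6, Z7, Z8, Z9, Z10}.
Not covered: Z4 — 1 point.

1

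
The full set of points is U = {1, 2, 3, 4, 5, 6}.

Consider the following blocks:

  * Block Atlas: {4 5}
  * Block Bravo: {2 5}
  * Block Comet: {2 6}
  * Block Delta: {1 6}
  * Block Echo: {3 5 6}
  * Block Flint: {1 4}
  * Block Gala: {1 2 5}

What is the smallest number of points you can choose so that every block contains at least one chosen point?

H = {2, 4, 6} meets every block (each contains at least one member of H), and |H| = 3.
No choice of 2 points meets every block, so 3 is the minimum.

3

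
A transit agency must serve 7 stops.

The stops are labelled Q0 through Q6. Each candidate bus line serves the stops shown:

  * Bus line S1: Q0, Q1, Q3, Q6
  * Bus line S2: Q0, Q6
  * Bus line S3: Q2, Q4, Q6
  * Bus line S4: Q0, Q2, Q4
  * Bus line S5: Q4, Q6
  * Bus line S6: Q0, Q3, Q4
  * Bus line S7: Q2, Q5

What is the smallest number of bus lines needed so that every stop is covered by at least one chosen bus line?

S1 and S5 and S7 together: S1 ∪ S5 ∪ S7 = {Q0, Q1, Q2, Q3, Q4, Q5, Q6} — every stop is covered.
Only S1 contains Q1, so S1 is forced; the remaining 3 stops need at least 2 more bus lines (each remaining bus line adds at most 2) — so at least 3 bus lines are needed, and 3 is optimal.

3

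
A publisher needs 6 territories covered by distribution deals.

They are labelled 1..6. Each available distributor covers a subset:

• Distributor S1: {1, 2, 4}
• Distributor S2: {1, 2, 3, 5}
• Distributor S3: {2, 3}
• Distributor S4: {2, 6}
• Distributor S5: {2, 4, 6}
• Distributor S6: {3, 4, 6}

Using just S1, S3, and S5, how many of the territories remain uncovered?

1

Union of S1, S3, S5 = {1, 2, 3, 4, 6}.
Not covered: 5 — 1 territory.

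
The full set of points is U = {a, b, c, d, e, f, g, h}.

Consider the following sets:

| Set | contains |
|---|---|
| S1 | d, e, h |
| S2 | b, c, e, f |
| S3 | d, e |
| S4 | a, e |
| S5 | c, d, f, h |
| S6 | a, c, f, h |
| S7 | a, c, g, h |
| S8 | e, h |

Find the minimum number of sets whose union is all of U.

3

Take {S2, S3, S7}. Their union is {a, b, c, d, e, f, g, h}, which is all 8 points.
Only S2 contains b, so S2 is forced; the remaining 4 points need at least 2 more sets (each remaining set adds at most 3) — so at least 3 sets are needed, and 3 is optimal.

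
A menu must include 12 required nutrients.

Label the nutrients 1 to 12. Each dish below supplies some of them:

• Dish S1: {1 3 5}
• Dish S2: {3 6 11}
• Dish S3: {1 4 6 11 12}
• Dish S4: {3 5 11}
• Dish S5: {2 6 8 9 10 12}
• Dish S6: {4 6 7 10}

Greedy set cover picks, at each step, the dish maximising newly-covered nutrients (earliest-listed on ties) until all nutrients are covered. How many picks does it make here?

Greedy: pick S5 (covers 6 new) → pick S1 (covers 3 new) → pick S3 (covers 2 new) → pick S6 (covers 1 new). Total picks: 4.

4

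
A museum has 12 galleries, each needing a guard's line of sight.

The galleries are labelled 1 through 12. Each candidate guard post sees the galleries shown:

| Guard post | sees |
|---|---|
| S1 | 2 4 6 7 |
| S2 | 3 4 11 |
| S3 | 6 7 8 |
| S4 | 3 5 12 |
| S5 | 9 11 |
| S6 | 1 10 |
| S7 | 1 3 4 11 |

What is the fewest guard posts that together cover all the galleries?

5

Take {S1, S3, S4, S5, S6}. Their union is {1, 2, 3, 4, 5, 6, 7, 8, 9, 10, 11, 12}, which is all 12 galleries.
No 4 of the 7 guard posts cover everything (all 35 combinations miss at least one gallery), so 5 is optimal.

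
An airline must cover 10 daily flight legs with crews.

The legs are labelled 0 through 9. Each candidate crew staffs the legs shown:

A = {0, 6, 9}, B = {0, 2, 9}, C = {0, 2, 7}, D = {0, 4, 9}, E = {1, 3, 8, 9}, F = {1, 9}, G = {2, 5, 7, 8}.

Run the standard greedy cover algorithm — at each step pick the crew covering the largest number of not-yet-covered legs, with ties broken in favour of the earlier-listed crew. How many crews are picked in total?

Greedy: pick E (covers 4 new) → pick C (covers 3 new) → pick A (covers 1 new) → pick D (covers 1 new) → pick G (covers 1 new). Total picks: 5.
(The true minimum cover uses only 4 crews, so greedy is not optimal here.)

5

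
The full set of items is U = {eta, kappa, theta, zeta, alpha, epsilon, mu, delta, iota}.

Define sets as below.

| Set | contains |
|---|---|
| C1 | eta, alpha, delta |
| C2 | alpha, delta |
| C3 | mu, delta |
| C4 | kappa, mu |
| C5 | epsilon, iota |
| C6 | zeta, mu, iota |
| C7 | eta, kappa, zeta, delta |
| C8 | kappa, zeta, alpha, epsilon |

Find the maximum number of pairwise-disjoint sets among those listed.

C1, C4, C5 are pairwise disjoint (C1={eta,alpha,delta}; C4={kappa,mu}; C5={epsilon,iota}).
Every remaining set overlaps one of these, and no 4 of the listed sets are pairwise disjoint, so 3 is the maximum.

3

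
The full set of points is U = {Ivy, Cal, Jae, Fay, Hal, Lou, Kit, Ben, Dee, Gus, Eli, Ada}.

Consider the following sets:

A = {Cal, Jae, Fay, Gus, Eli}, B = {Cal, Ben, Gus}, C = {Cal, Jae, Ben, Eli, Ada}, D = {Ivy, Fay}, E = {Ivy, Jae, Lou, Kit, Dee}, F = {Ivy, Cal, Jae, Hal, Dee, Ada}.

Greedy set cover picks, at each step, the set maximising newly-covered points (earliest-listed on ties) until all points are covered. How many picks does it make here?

4

Greedy: pick F (covers 6 new) → pick A (covers 3 new) → pick E (covers 2 new) → pick B (covers 1 new). Total picks: 4.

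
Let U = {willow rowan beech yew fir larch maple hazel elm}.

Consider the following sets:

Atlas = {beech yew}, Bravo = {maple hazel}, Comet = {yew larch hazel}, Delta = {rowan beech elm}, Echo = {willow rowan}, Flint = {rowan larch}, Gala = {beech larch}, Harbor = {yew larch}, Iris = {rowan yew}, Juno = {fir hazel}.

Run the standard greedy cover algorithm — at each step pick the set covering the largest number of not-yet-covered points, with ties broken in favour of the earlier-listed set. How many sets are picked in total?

5

Greedy: pick Comet (covers 3 new) → pick Delta (covers 3 new) → pick Bravo (covers 1 new) → pick Echo (covers 1 new) → pick Juno (covers 1 new). Total picks: 5.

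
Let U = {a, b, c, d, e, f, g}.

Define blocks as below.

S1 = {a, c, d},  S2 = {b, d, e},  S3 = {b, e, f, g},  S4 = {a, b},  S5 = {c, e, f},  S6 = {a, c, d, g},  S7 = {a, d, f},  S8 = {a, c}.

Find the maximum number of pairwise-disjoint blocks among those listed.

2

S2, S8 are pairwise disjoint (S2={b,d,e}; S8={a,c}).
Every remaining block overlaps one of these, and no 3 of the listed blocks are pairwise disjoint, so 2 is the maximum.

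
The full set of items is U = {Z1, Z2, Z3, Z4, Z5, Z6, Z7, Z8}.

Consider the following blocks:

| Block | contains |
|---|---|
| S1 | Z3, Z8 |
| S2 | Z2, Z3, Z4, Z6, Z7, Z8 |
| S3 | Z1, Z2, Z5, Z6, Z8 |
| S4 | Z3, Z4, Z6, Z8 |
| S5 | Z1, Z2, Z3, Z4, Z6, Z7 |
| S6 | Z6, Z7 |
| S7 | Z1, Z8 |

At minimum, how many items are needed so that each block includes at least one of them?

2

The 2 items {Z6, Z8} hit every block.
The blocks S6, S7 are pairwise disjoint, so any hitting set needs a separate item for each — at least 2. Hence 2 is optimal.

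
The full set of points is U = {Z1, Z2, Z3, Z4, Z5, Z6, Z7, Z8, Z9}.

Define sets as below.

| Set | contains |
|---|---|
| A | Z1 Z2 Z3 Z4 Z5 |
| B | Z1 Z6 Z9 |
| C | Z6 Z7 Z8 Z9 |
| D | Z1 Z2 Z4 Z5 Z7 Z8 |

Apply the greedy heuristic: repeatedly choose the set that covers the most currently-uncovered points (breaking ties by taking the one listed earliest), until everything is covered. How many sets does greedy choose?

Greedy: pick D (covers 6 new) → pick B (covers 2 new) → pick A (covers 1 new). Total picks: 3.
(The true minimum cover uses only 2 sets, so greedy is not optimal here.)

3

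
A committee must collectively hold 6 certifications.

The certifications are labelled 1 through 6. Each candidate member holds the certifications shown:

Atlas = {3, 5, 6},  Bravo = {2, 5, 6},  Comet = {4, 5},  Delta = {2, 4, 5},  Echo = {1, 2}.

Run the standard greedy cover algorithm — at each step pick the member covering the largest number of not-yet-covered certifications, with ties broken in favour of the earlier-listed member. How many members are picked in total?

3

Greedy: pick Atlas (covers 3 new) → pick Delta (covers 2 new) → pick Echo (covers 1 new). Total picks: 3.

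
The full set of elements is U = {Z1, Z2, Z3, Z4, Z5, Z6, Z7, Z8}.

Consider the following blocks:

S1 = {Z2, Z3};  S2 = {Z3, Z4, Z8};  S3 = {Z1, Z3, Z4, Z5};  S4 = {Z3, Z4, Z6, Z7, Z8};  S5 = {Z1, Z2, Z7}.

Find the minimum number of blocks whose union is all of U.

S3 and S4 and S5 together: S3 ∪ S4 ∪ S5 = {Z1, Z2, Z3, Z4, Z5, Z6, Z7, Z8} — every element is covered.
Only S3 contains Z5, so S3 is forced; the remaining 4 elements need at least 2 more blocks (each remaining block adds at most 3) — so at least 3 blocks are needed, and 3 is optimal.

3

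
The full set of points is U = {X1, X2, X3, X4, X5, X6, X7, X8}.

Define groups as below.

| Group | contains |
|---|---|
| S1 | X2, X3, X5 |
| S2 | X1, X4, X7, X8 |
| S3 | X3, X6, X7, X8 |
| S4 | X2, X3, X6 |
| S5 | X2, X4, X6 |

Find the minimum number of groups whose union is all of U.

S1 and S2 and S4 together: S1 ∪ S2 ∪ S4 = {X1, X2, X3, X4, X5, X6, X7, X8} — every point is covered.
Only S2 contains X1, so S2 is forced; the remaining 4 points need at least 2 more groups (each remaining group adds at most 3) — so at least 3 groups are needed, and 3 is optimal.

3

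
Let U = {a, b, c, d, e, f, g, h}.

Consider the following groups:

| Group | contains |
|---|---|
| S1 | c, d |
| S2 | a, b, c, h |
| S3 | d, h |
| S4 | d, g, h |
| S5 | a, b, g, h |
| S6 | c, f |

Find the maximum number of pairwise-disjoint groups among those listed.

2

S5, S6 are pairwise disjoint (S5={a,b,g,h}; S6={c,f}).
Every remaining group overlaps one of these, and no 3 of the listed groups are pairwise disjoint, so 2 is the maximum.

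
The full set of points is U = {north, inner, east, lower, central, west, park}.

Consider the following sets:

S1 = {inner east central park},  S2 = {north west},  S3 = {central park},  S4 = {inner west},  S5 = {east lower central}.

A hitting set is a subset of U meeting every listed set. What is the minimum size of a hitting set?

H = {central, west} meets every set (each contains at least one member of H), and |H| = 2.
The sets S3, S4 are pairwise disjoint, so any hitting set needs a separate point for each — at least 2. Hence 2 is optimal.

2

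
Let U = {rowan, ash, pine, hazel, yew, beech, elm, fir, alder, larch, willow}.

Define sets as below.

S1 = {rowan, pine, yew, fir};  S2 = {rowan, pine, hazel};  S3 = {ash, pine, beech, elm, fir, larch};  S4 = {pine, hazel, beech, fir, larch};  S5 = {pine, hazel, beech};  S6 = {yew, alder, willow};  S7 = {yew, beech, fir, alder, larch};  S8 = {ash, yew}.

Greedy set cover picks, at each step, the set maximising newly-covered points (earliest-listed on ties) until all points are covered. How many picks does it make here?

Greedy: pick S3 (covers 6 new) → pick S6 (covers 3 new) → pick S2 (covers 2 new). Total picks: 3.

3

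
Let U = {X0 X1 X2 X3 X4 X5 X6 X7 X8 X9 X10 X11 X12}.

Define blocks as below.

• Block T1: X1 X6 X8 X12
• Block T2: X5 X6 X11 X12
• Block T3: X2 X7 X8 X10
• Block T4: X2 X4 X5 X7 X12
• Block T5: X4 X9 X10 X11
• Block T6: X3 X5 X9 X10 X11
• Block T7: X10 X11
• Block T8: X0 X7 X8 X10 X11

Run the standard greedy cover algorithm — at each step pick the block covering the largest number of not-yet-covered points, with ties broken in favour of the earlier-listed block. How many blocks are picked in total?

Greedy: pick T4 (covers 5 new) → pick T6 (covers 4 new) → pick T1 (covers 3 new) → pick T8 (covers 1 new). Total picks: 4.

4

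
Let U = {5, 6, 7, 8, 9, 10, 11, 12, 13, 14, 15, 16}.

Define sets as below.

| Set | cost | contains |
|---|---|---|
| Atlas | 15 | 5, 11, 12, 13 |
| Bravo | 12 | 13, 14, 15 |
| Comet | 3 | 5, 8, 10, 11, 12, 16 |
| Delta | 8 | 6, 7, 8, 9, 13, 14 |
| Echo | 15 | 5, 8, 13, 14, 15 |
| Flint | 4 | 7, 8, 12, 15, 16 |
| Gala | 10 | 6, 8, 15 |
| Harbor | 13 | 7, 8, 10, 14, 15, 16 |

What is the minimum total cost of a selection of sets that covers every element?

Comet, Delta, Flint together cover every element (Comet ∪ Delta ∪ Flint = {5, 6, 7, 8, 9, 10, 11, 12, 13, 14, 15, 16}); total cost 3 + 8 + 4 = 15.
No covering selection has total cost below 15.

15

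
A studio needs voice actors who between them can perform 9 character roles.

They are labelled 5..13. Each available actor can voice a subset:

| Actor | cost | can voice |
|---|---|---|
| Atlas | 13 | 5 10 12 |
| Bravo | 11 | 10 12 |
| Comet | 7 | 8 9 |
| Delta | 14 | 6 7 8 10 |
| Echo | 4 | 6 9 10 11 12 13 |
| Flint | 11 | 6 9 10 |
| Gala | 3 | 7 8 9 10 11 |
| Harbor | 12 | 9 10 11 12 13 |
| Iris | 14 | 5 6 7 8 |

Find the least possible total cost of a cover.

Echo, Iris together cover every role (Echo ∪ Iris = {5, 6, 7, 8, 9, 10, 11, 12, 13}); total cost 4 + 14 = 18.
The greedy pick Gala, Echo, Atlas costs 20; no covering selection beats 18.

18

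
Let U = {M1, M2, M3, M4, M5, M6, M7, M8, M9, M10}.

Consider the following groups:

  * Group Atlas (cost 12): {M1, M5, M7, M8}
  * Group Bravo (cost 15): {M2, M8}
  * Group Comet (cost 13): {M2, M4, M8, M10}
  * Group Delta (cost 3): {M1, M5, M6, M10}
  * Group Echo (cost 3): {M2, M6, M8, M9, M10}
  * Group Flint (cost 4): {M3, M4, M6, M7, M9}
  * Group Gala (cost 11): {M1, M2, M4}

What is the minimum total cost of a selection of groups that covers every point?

Delta, Echo, Flint together cover every point (Delta ∪ Echo ∪ Flint = {M1, M2, M3, M4, M5, M6, M7, M8, M9, M10}); total cost 3 + 3 + 4 = 10.
No covering selection has total cost below 10.

10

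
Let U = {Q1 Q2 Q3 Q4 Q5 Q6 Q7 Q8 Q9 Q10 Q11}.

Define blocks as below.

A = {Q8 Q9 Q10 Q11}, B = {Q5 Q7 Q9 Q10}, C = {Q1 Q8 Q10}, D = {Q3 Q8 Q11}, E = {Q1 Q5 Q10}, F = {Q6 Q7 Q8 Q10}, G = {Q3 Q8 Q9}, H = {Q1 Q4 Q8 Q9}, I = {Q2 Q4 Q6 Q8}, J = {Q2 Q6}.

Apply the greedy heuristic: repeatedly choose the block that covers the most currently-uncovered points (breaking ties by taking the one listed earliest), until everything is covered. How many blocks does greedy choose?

5

Greedy: pick A (covers 4 new) → pick I (covers 3 new) → pick B (covers 2 new) → pick C (covers 1 new) → pick D (covers 1 new). Total picks: 5.
(The true minimum cover uses only 4 blocks, so greedy is not optimal here.)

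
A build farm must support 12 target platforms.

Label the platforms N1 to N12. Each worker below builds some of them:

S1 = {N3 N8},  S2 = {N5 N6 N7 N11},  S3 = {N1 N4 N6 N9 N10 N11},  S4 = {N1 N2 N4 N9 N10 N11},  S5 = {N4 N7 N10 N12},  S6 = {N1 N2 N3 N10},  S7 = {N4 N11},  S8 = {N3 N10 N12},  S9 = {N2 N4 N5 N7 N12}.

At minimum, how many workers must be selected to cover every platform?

Take {S1, S3, S9}. Their union is {N1, N2, N3, N4, N5, N6, N7, N8, N9, N10, N11, N12}, which is all 12 platforms.
Only S1 contains N8, so S1 is forced; the remaining 10 platforms need at least 2 more workers (each remaining worker adds at most 6) — so at least 3 workers are needed, and 3 is optimal.

3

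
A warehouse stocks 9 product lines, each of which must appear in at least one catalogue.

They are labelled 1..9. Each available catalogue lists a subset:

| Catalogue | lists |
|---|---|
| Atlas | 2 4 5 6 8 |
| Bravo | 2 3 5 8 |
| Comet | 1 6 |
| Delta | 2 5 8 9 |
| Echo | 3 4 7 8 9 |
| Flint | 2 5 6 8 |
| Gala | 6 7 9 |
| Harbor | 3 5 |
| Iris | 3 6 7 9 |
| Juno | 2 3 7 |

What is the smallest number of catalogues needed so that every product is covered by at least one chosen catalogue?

Take {Atlas, Comet, Echo}. Their union is {1, 2, 3, 4, 5, 6, 7, 8, 9}, which is all 9 products.
Only Comet contains 1, so Comet is forced; the remaining 7 products need at least 2 more catalogues (each remaining catalogue adds at most 5) — so at least 3 catalogues are needed, and 3 is optimal.

3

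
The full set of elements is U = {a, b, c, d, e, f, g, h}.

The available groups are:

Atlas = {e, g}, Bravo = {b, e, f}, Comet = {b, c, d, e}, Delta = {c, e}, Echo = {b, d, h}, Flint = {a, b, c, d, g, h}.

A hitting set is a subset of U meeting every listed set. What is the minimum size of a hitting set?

2

T = {e, h} meets every group (each contains at least one member of T), and |T| = 2.
The groups Delta, Echo are pairwise disjoint, so any hitting set needs a separate element for each — at least 2. Hence 2 is optimal.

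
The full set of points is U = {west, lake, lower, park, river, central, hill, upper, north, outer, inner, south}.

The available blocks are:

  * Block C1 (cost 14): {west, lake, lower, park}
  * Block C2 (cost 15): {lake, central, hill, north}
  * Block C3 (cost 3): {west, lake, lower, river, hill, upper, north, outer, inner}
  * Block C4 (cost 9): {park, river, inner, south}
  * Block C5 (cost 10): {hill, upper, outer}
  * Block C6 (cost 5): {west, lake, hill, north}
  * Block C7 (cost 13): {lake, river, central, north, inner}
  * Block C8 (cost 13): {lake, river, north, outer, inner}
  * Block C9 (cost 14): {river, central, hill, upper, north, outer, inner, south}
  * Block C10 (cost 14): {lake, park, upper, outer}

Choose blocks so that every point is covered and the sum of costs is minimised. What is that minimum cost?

25

C3, C4, C7 together cover every point (C3 ∪ C4 ∪ C7 = {west, lake, lower, park, river, central, hill, upper, north, outer, inner, south}); total cost 3 + 9 + 13 = 25.
No covering selection has total cost below 25.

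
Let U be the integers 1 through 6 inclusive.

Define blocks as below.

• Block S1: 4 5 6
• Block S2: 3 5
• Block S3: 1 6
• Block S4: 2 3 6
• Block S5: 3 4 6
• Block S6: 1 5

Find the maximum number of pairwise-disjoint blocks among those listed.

S5, S6 are pairwise disjoint (S5={3,4,6}; S6={1,5}).
Every remaining block overlaps one of these, and no 3 of the listed blocks are pairwise disjoint, so 2 is the maximum.

2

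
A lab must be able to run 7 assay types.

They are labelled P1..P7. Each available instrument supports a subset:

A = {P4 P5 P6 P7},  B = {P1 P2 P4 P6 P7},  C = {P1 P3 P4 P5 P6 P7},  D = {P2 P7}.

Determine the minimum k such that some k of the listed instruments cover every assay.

Take {B, C}. Their union is {P1, P2, P3, P4, P5, P6, P7}, which is all 7 assays.
No single instrument has all 7 assays (the largest, C, has 6), so 2 is optimal.

2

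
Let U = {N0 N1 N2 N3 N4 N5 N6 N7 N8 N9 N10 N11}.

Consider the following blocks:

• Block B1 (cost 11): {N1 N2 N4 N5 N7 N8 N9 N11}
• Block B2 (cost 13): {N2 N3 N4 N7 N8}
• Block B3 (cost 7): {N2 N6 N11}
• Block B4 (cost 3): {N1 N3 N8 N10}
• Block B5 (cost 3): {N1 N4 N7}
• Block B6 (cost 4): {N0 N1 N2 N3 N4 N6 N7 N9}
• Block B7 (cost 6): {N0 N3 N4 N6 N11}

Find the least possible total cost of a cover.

B1, B4, B6 together cover every element (B1 ∪ B4 ∪ B6 = {N0, N1, N2, N3, N4, N5, N6, N7, N8, N9, N10, N11}); total cost 11 + 3 + 4 = 18.
No covering selection has total cost below 18.

18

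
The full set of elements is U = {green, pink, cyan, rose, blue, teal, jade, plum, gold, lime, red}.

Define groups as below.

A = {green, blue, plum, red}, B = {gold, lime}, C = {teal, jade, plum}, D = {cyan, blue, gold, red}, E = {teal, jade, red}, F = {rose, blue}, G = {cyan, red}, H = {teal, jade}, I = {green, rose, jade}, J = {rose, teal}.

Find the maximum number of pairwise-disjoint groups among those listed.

B, F, G, H are pairwise disjoint (B={gold,lime}; F={rose,blue}; G={cyan,red}; H={teal,jade}).
Every remaining group overlaps one of these, and no 5 of the listed groups are pairwise disjoint, so 4 is the maximum.

4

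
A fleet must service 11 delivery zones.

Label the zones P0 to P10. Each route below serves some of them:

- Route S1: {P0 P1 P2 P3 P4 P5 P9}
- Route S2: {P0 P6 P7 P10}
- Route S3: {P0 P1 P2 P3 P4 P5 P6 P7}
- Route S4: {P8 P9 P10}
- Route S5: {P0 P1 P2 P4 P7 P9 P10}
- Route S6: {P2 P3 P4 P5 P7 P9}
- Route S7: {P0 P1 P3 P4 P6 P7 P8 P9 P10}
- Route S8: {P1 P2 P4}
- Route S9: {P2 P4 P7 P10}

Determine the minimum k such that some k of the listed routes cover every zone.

S3 and S7 together: S3 ∪ S7 = {P0, P1, P2, P3, P4, P5, P6, P7, P8, P9, P10} — every zone is covered.
No single route has all 11 zones (the largest, S7, has 9), so 2 is optimal.

2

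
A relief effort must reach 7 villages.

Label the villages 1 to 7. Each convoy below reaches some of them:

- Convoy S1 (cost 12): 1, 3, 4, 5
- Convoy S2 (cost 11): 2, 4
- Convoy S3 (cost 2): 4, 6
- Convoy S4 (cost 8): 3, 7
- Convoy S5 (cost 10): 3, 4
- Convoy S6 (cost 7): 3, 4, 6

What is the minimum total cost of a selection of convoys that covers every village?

33

S1, S2, S3, S4 together cover every village (S1 ∪ S2 ∪ S3 ∪ S4 = {1, 2, 3, 4, 5, 6, 7}); total cost 12 + 11 + 2 + 8 = 33.
No covering selection has total cost below 33.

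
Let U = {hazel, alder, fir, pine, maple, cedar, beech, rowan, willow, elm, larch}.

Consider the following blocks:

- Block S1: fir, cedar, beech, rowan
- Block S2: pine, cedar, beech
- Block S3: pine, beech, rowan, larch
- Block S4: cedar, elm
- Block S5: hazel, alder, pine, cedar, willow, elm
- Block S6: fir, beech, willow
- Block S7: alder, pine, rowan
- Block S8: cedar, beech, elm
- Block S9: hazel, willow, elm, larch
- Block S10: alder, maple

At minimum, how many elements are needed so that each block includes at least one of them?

3

Take H = {alder, beech, elm}. Each listed block contains at least one of these, so H is a hitting set of size 3.
The blocks S2, S9, S10 are pairwise disjoint, so any hitting set needs a separate element for each — at least 3. Hence 3 is optimal.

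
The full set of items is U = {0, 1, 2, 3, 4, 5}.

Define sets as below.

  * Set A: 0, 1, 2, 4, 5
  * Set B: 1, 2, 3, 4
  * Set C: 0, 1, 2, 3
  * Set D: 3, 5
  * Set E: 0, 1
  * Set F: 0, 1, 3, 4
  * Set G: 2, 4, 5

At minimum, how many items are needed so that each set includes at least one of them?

2

Take H = {1, 5}. Each listed set contains at least one of these, so H is a hitting set of size 2.
The sets E, G are pairwise disjoint, so any hitting set needs a separate item for each — at least 2. Hence 2 is optimal.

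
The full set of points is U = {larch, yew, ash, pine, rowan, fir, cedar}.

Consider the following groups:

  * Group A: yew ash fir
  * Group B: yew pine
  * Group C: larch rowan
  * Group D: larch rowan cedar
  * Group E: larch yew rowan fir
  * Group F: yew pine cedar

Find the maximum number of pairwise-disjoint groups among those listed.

2

C, F are pairwise disjoint (C={larch,rowan}; F={yew,pine,cedar}).
Every remaining group overlaps one of these, and no 3 of the listed groups are pairwise disjoint, so 2 is the maximum.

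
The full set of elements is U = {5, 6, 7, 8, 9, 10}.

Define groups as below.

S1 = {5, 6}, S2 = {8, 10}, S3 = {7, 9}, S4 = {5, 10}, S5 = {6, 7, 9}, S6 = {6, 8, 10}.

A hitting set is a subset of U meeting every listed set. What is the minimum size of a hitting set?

Take H = {6, 7, 10}. Each listed group contains at least one of these, so H is a hitting set of size 3.
The groups S1, S2, S3 are pairwise disjoint, so any hitting set needs a separate element for each — at least 3. Hence 3 is optimal.

3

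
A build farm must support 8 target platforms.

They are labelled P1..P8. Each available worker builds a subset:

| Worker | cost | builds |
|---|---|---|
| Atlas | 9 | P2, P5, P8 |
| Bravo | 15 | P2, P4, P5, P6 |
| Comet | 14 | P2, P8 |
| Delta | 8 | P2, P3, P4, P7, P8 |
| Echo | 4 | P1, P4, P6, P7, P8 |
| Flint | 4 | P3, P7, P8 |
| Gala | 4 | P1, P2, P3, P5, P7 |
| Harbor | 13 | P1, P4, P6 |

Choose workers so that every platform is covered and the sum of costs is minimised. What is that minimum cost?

Echo, Gala together cover every platform (Echo ∪ Gala = {P1, P2, P3, P4, P5, P6, P7, P8}); total cost 4 + 4 = 8.
No covering selection has total cost below 8.

8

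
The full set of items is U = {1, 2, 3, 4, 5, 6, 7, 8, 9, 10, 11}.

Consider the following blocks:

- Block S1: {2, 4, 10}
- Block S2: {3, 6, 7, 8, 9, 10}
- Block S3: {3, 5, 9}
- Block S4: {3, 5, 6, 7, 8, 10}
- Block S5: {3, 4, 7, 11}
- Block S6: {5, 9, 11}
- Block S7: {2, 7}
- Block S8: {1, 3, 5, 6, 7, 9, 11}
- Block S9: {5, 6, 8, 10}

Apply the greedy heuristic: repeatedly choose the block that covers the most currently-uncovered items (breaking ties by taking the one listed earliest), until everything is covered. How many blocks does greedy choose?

Greedy: pick S8 (covers 7 new) → pick S1 (covers 3 new) → pick S2 (covers 1 new). Total picks: 3.

3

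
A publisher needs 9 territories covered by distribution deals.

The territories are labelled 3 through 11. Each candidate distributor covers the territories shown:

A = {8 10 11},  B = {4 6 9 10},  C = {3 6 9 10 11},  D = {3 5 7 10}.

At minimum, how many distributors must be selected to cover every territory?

A and B and D together: A ∪ B ∪ D = {3, 4, 5, 6, 7, 8, 9, 10, 11} — every territory is covered.
Only B contains 4, so B is forced; the remaining 5 territories need at least 2 more distributors (each remaining distributor adds at most 3) — so at least 3 distributors are needed, and 3 is optimal.

3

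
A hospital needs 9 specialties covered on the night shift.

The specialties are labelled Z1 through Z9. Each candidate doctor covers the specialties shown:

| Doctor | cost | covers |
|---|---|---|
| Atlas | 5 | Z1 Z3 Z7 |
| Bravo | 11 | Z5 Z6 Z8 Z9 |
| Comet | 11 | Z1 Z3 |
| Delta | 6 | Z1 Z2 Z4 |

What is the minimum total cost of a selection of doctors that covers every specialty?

Atlas, Bravo, Delta together cover every specialty (Atlas ∪ Bravo ∪ Delta = {Z1, Z2, Z3, Z4, Z5, Z6, Z7, Z8, Z9}); total cost 5 + 11 + 6 = 22.
No covering selection has total cost below 22.

22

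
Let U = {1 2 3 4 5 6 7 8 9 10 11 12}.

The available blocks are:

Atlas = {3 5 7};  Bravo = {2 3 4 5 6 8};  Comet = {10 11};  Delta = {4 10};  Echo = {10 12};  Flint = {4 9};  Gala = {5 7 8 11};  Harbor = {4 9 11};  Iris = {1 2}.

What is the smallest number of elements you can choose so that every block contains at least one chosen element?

4

Take H = {2, 4, 7, 10}. Each listed block contains at least one of these, so H is a hitting set of size 4.
The blocks Atlas, Echo, Flint, Iris are pairwise disjoint, so any hitting set needs a separate element for each — at least 4. Hence 4 is optimal.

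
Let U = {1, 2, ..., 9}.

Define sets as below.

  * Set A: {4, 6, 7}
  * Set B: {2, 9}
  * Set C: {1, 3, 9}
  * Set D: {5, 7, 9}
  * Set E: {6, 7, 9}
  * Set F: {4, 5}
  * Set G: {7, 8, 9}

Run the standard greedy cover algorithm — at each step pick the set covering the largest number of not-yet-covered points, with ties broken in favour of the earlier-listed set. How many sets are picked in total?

5

Greedy: pick A (covers 3 new) → pick C (covers 3 new) → pick B (covers 1 new) → pick D (covers 1 new) → pick G (covers 1 new). Total picks: 5.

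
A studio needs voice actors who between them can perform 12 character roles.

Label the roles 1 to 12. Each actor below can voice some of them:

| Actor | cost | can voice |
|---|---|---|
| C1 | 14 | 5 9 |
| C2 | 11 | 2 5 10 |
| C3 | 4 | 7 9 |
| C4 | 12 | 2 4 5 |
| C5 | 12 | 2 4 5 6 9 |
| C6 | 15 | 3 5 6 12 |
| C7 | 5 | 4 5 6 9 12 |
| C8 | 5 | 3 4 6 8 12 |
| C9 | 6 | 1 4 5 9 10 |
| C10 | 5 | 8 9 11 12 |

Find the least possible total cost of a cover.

31

C2, C3, C8, C9, C10 together cover every role (C2 ∪ C3 ∪ C8 ∪ C9 ∪ C10 = {1, 2, 3, 4, 5, 6, 7, 8, 9, 10, 11, 12}); total cost 11 + 4 + 5 + 6 + 5 = 31.
The greedy pick C7, C8, C9, C3, C10, C2 costs 36; no covering selection beats 31.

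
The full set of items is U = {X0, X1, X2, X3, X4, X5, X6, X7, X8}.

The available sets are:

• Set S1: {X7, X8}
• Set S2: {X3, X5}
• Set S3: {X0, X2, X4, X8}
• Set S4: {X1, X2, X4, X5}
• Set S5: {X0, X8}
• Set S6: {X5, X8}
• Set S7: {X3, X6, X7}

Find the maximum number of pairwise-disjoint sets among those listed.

S4, S5, S7 are pairwise disjoint (S4={X1,X2,X4,X5}; S5={X0,X8}; S7={X3,X6,X7}).
Every remaining set overlaps one of these, and no 4 of the listed sets are pairwise disjoint, so 3 is the maximum.

3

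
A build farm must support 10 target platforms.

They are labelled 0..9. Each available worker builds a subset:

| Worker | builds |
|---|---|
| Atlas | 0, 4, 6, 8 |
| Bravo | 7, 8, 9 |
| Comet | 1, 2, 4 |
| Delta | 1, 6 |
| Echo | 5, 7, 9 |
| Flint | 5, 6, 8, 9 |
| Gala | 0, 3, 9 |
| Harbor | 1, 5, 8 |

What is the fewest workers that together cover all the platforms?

4

Take {Atlas, Comet, Echo, Gala}. Their union is {0, 1, 2, 3, 4, 5, 6, 7, 8, 9}, which is all 10 platforms.
Only Gala contains 3, so Gala is forced; the remaining 7 platforms need at least 3 more workers (each remaining worker adds at most 3) — so at least 4 workers are needed, and 4 is optimal.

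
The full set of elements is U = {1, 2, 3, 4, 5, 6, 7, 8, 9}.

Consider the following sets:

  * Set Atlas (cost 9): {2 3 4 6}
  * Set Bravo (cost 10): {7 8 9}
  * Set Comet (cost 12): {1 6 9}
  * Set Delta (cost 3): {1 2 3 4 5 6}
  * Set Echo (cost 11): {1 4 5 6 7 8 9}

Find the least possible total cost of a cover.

13

Bravo, Delta together cover every element (Bravo ∪ Delta = {1, 2, 3, 4, 5, 6, 7, 8, 9}); total cost 10 + 3 = 13.
No covering selection has total cost below 13.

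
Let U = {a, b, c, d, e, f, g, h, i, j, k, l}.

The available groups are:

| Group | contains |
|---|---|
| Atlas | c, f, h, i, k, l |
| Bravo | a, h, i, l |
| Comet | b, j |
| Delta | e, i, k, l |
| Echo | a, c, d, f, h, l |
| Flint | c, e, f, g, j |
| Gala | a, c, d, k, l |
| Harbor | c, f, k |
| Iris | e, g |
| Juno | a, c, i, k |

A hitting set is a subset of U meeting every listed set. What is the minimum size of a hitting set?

4

The 4 items {a, b, e, k} hit every group.
The groups Bravo, Comet, Harbor, Iris are pairwise disjoint, so any hitting set needs a separate item for each — at least 4. Hence 4 is optimal.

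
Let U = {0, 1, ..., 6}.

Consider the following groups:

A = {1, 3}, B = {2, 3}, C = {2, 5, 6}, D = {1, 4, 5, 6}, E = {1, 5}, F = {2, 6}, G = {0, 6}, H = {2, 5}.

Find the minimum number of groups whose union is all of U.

3

B, D, and G cover everything between them: the union {0, 1, 2, 3, 4, 5, 6} is all of U.
Only G contains 0, so G is forced; the remaining 5 elements need at least 2 more groups (each remaining group adds at most 3) — so at least 3 groups are needed, and 3 is optimal.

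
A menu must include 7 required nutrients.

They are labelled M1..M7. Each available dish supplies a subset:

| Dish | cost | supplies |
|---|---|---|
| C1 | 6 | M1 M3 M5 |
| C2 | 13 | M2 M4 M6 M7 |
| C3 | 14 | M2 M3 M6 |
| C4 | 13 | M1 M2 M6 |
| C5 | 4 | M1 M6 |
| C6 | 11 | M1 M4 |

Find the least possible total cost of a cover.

C1, C2 together cover every nutrient (C1 ∪ C2 = {M1, M2, M3, M4, M5, M6, M7}); total cost 6 + 13 = 19.
No covering selection has total cost below 19.

19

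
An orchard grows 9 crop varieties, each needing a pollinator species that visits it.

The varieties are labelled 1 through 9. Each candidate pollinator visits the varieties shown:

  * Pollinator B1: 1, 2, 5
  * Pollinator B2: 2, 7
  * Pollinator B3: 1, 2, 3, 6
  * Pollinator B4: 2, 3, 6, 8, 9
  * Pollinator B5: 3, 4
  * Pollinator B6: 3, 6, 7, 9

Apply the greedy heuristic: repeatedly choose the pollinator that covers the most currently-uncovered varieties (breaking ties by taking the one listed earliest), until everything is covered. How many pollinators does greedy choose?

4

Greedy: pick B4 (covers 5 new) → pick B1 (covers 2 new) → pick B2 (covers 1 new) → pick B5 (covers 1 new). Total picks: 4.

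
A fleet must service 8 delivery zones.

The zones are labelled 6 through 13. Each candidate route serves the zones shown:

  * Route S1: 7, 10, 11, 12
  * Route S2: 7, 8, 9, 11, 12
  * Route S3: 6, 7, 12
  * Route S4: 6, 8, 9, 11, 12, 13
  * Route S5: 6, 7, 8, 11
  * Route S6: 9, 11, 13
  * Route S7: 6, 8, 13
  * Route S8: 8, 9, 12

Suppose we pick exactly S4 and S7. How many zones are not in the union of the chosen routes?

Union of S4, S7 = {6, 8, 9, 11, 12, 13}.
Not covered: 7, 10 — 2 zones.

2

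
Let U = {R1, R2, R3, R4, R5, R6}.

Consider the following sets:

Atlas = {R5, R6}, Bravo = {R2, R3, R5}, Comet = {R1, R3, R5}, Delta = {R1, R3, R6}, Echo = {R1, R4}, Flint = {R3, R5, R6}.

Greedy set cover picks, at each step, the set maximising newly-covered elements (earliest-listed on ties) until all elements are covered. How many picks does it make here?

3

Greedy: pick Bravo (covers 3 new) → pick Delta (covers 2 new) → pick Echo (covers 1 new). Total picks: 3.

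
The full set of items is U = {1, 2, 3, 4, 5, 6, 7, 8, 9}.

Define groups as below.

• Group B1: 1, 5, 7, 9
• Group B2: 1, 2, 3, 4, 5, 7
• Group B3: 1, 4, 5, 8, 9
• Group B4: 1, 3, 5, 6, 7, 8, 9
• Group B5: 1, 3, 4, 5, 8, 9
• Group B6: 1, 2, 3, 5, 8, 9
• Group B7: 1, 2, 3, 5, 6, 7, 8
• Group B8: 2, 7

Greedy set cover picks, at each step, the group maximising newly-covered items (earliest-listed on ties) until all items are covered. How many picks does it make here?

Greedy: pick B4 (covers 7 new) → pick B2 (covers 2 new). Total picks: 2.

2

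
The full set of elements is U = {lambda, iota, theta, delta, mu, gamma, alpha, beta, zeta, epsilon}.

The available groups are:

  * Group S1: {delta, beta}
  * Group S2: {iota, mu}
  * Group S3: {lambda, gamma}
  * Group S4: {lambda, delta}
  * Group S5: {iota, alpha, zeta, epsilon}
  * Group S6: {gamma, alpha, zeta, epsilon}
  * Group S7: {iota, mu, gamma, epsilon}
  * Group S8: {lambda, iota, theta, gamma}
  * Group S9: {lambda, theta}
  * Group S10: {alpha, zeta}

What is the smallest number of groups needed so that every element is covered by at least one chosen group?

S1, S6, S7, and S9 cover everything between them: the union {lambda, iota, theta, delta, mu, gamma, alpha, beta, zeta, epsilon} is all of U.
No 3 of the 10 groups cover everything (all 120 combinations miss at least one element), so 4 is optimal.

4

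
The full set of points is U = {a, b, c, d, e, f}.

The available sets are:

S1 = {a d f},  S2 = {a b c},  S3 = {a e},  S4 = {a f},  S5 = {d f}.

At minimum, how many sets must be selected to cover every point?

3

Take {S2, S3, S5}. Their union is {a, b, c, d, e, f}, which is all 6 points.
Only S2 contains b, so S2 is forced; the remaining 3 points need at least 2 more sets (each remaining set adds at most 2) — so at least 3 sets are needed, and 3 is optimal.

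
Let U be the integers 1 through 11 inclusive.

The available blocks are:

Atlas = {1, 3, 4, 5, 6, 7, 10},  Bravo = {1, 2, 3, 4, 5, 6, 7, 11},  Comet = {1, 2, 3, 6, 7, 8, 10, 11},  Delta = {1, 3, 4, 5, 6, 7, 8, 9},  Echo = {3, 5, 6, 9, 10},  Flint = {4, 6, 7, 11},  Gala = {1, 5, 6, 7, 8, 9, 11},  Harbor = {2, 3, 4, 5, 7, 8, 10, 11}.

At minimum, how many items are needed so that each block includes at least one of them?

The 2 items {3, 11} hit every block.
No single item lies in every block, so at least 2 are needed and 2 is optimal.

2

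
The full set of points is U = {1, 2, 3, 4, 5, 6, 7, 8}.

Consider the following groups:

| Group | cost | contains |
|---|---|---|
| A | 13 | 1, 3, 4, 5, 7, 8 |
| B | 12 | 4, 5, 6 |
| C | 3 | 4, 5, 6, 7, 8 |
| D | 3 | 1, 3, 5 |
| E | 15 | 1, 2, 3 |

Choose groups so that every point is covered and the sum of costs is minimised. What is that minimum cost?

C, E together cover every point (C ∪ E = {1, 2, 3, 4, 5, 6, 7, 8}); total cost 3 + 15 = 18.
The greedy pick C, D, E costs 21; no covering selection beats 18.

18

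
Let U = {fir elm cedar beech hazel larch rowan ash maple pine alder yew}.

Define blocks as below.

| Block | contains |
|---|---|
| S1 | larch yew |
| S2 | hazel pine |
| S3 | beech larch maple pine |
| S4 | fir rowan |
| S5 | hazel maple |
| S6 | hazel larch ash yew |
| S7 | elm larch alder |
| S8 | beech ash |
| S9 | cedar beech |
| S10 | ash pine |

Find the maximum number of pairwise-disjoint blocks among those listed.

S4, S5, S7, S9, S10 are pairwise disjoint (S4={fir,rowan}; S5={hazel,maple}; S7={elm,larch,alder}; S9={cedar,beech}; S10={ash,pine}).
Every remaining block overlaps one of these, and no 6 of the listed blocks are pairwise disjoint, so 5 is the maximum.

5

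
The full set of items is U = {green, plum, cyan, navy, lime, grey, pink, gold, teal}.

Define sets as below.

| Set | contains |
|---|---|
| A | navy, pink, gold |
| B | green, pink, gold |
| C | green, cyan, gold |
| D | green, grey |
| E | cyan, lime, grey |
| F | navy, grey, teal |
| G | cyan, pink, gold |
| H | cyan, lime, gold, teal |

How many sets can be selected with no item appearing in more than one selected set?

B, F are pairwise disjoint (B={green,pink,gold}; F={navy,grey,teal}).
Every remaining set overlaps one of these, and no 3 of the listed sets are pairwise disjoint, so 2 is the maximum.

2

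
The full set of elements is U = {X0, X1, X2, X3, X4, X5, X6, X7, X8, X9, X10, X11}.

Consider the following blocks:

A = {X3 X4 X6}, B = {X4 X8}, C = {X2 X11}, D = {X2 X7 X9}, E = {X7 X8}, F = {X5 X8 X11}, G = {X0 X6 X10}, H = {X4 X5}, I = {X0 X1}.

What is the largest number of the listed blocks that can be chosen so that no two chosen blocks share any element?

4

A, D, F, I are pairwise disjoint (A={X3,X4,X6}; D={X2,X7,X9}; F={X5,X8,X11}; I={X0,X1}).
Every remaining block overlaps one of these, and no 5 of the listed blocks are pairwise disjoint, so 4 is the maximum.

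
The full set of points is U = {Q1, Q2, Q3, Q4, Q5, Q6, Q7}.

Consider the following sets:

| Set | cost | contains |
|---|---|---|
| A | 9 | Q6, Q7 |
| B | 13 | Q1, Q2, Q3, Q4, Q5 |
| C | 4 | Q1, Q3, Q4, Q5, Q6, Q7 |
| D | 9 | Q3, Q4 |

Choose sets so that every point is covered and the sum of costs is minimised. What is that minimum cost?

17

B, C together cover every point (B ∪ C = {Q1, Q2, Q3, Q4, Q5, Q6, Q7}); total cost 13 + 4 = 17.
No covering selection has total cost below 17.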